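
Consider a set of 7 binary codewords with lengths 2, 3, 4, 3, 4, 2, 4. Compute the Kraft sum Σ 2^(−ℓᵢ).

0.9375

With common denominator 2^4 = 16: Σ 2^(−ℓᵢ) = 4/16 + 2/16 + 1/16 + 2/16 + 1/16 + 4/16 + 1/16 = 15/16 = 0.9375.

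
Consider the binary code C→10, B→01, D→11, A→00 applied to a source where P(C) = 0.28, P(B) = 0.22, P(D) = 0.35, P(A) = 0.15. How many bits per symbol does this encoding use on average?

2 bits/symbol

L̄ = Σ pᵢ·ℓᵢ = 0.28·2 + 0.22·2 + 0.35·2 + 0.15·2 = 2 bits/symbol.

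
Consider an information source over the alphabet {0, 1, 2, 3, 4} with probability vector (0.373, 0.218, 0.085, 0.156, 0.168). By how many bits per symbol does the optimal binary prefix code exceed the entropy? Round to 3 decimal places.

0.078 bits

Entropy H = −Σ p log₂ p ≈ 2.1625 bits.
Huffman merges: 17/200+39/250→241/1000; 21/125+109/500→193/500; 241/1000+373/1000→307/500; 193/500+307/500→1. L = 2241/1000 ≈ 2.2410.
L − H = 2.2410 − 2.1625 = 0.078 bits.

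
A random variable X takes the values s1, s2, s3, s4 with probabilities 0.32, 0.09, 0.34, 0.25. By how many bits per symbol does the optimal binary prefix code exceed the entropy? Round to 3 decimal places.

Entropy H = −Σ p log₂ p ≈ 1.8679 bits.
Huffman merges: 9/100+1/4→17/50; 8/25+17/50→33/50; 17/50+33/50→1. L = 2 ≈ 2.0000.
L − H = 2.0000 − 1.8679 = 0.132 bits.

0.132 bits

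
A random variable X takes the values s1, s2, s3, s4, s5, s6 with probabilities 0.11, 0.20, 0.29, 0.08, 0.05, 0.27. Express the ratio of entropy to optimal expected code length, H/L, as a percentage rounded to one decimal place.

Entropy H = −Σ p log₂ p ≈ 2.3502 bits.
Huffman merges: 1/20+2/25→13/100; 11/100+13/100→6/25; 1/5+6/25→11/25; 27/100+29/100→14/25; 11/25+14/25→1. L = 237/100 ≈ 2.3700.
Efficiency = H/L = 2.3502/2.3700 = 99.2%.

99.2%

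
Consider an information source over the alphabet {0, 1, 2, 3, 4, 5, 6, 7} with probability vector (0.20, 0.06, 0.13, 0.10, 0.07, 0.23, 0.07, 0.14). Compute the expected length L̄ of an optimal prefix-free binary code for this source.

Repeatedly combine the two least-probable nodes; the expected code length is the sum of the merged weights.
merge 3/50 + 7/100 → 13/100
merge 7/100 + 1/10 → 17/100
merge 13/100 + 13/100 → 13/50
merge 7/50 + 17/100 → 31/100
merge 1/5 + 23/100 → 43/100
merge 13/50 + 31/100 → 57/100
merge 43/100 + 57/100 → 1
L = 13/100 + 17/100 + 13/50 + 31/100 + 43/100 + 57/100 + 1 = 287/100 = 2.87 bits/symbol.

2.87 bits/symbol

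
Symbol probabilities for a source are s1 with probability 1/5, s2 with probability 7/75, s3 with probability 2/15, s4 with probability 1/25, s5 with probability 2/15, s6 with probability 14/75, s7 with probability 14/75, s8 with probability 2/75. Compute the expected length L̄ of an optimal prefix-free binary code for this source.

Repeatedly combine the two least-probable nodes; the expected code length is the sum of the merged weights.
merge 2/75 + 1/25 → 1/15
merge 1/15 + 7/75 → 4/25
merge 2/15 + 2/15 → 4/15
merge 4/25 + 14/75 → 26/75
merge 14/75 + 1/5 → 29/75
merge 4/15 + 26/75 → 46/75
merge 29/75 + 46/75 → 1
L = 1/15 + 4/25 + 4/15 + 26/75 + 29/75 + 46/75 + 1 = 71/25 = 2.84 bits/symbol.

2.84 bits/symbol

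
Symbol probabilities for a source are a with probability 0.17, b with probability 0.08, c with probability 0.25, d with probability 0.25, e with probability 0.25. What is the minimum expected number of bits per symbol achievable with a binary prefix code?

2.25 bits/symbol

Repeatedly combine the two least-probable nodes; the expected code length is the sum of the merged weights.
merge 2/25 + 17/100 → 1/4
merge 1/4 + 1/4 → 1/2
merge 1/4 + 1/4 → 1/2
merge 1/2 + 1/2 → 1
L = 1/4 + 1/2 + 1/2 + 1 = 9/4 = 2.25 bits/symbol.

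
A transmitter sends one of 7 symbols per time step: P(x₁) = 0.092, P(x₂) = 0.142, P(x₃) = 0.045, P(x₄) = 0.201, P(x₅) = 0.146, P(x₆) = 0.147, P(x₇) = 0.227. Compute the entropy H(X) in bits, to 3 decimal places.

H = −Σ pᵢ log₂ pᵢ.
−0.092·log₂(0.092) = 0.3167
−0.142·log₂(0.142) = 0.3999
−0.045·log₂(0.045) = 0.2013
−0.201·log₂(0.201) = 0.4653
−0.146·log₂(0.146) = 0.4053
−0.147·log₂(0.147) = 0.4066
−0.227·log₂(0.227) = 0.4856
Sum ≈ 2.6807 → 2.681 bits.

2.681 bits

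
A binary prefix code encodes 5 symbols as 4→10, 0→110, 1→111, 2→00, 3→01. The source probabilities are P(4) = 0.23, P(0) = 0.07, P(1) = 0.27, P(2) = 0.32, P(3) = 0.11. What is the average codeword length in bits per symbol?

2.34 bits/symbol

L̄ = Σ pᵢ·ℓᵢ = 0.23·2 + 0.07·3 + 0.27·3 + 0.32·2 + 0.11·2 = 2.34 bits/symbol.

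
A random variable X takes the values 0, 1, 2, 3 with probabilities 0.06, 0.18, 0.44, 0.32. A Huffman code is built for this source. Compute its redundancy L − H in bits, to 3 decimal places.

Entropy H = −Σ p log₂ p ≈ 1.7360 bits.
Huffman merges: 3/50+9/50→6/25; 6/25+8/25→14/25; 11/25+14/25→1. L = 9/5 ≈ 1.8000.
L − H = 1.8000 − 1.7360 = 0.064 bits.

0.064 bits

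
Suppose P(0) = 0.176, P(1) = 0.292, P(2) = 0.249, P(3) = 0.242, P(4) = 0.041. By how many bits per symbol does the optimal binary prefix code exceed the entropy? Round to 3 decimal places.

0.074 bits

Entropy H = −Σ p log₂ p ≈ 2.1434 bits.
Huffman merges: 41/1000+22/125→217/1000; 217/1000+121/500→459/1000; 249/1000+73/250→541/1000; 459/1000+541/1000→1. L = 2217/1000 ≈ 2.2170.
L − H = 2.2170 − 2.1434 = 0.074 bits.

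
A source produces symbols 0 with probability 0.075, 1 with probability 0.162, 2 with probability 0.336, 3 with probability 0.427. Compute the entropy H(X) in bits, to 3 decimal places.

1.759 bits

H = −Σ pᵢ log₂ pᵢ.
−0.075·log₂(0.075) = 0.2803
−0.162·log₂(0.162) = 0.4254
−0.336·log₂(0.336) = 0.5287
−0.427·log₂(0.427) = 0.5242
Sum ≈ 1.7586 → 1.759 bits.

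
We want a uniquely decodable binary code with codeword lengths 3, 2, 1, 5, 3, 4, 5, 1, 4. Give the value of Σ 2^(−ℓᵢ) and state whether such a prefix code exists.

1.6875; no

With common denominator 2^5 = 32: Σ 2^(−ℓᵢ) = 4/32 + 8/32 + 16/32 + 1/32 + 4/32 + 2/32 + 1/32 + 16/32 + 2/32 = 54/32 = 1.6875.
Kraft's inequality requires Σ ≤ 1; here Σ = 1.6875 > 1, so no such prefix code exists.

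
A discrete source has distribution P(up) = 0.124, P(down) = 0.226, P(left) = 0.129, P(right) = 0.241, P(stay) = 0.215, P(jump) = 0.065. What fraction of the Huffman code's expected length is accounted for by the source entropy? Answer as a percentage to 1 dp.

98.4%

Entropy H = −Σ p log₂ p ≈ 2.4673 bits.
Huffman merges: 13/200+31/250→189/1000; 129/1000+189/1000→159/500; 43/200+113/500→441/1000; 241/1000+159/500→559/1000; 441/1000+559/1000→1. L = 2507/1000 ≈ 2.5070.
Efficiency = H/L = 2.4673/2.5070 = 98.4%.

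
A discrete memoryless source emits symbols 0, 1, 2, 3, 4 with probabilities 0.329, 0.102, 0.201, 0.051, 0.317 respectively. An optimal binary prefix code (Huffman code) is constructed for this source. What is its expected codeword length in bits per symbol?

Repeatedly combine the two least-probable nodes; the expected code length is the sum of the merged weights.
merge 51/1000 + 51/500 → 153/1000
merge 153/1000 + 201/1000 → 177/500
merge 317/1000 + 329/1000 → 323/500
merge 177/500 + 323/500 → 1
L = 153/1000 + 177/500 + 323/500 + 1 = 2153/1000 = 2.153 bits/symbol.

2.153 bits/symbol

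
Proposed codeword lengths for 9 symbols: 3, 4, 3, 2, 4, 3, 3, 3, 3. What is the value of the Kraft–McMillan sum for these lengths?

1.125

With common denominator 2^4 = 16: Σ 2^(−ℓᵢ) = 2/16 + 1/16 + 2/16 + 4/16 + 1/16 + 2/16 + 2/16 + 2/16 + 2/16 = 18/16 = 1.125.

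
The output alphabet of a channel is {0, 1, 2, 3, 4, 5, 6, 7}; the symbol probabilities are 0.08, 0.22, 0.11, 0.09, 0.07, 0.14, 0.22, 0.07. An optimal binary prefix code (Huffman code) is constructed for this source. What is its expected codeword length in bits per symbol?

2.87 bits/symbol

Repeatedly combine the two least-probable nodes; the expected code length is the sum of the merged weights.
merge 7/100 + 7/100 → 7/50
merge 2/25 + 9/100 → 17/100
merge 11/100 + 7/50 → 1/4
merge 7/50 + 17/100 → 31/100
merge 11/50 + 11/50 → 11/25
merge 1/4 + 31/100 → 14/25
merge 11/25 + 14/25 → 1
L = 7/50 + 17/100 + 1/4 + 31/100 + 11/25 + 14/25 + 1 = 287/100 = 2.87 bits/symbol.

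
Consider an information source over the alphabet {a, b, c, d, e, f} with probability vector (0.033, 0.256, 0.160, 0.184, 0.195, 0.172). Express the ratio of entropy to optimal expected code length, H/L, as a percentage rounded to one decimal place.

Entropy H = −Σ p log₂ p ≈ 2.4347 bits.
Huffman merges: 33/1000+4/25→193/1000; 43/250+23/125→89/250; 193/1000+39/200→97/250; 32/125+89/250→153/250; 97/250+153/250→1. L = 2549/1000 ≈ 2.5490.
Efficiency = H/L = 2.4347/2.5490 = 95.5%.

95.5%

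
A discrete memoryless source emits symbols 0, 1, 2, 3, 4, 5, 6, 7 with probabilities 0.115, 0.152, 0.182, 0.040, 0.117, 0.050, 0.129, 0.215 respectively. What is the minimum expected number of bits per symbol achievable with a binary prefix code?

Repeatedly combine the two least-probable nodes; the expected code length is the sum of the merged weights.
merge 1/25 + 1/20 → 9/100
merge 9/100 + 23/200 → 41/200
merge 117/1000 + 129/1000 → 123/500
merge 19/125 + 91/500 → 167/500
merge 41/200 + 43/200 → 21/50
merge 123/500 + 167/500 → 29/50
merge 21/50 + 29/50 → 1
L = 9/100 + 41/200 + 123/500 + 167/500 + 21/50 + 29/50 + 1 = 23/8 = 2.875 bits/symbol.

2.875 bits/symbol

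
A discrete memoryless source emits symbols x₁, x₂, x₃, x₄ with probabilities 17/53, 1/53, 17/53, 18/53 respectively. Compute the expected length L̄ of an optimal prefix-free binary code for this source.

Repeatedly combine the two least-probable nodes; the expected code length is the sum of the merged weights.
merge 1/53 + 17/53 → 18/53
merge 17/53 + 18/53 → 35/53
merge 18/53 + 35/53 → 1
L = 18/53 + 35/53 + 1 = 2 bits/symbol.

2 bits/symbol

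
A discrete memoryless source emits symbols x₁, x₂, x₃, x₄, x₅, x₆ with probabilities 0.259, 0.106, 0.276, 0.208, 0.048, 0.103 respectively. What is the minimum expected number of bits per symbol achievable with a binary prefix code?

2.408 bits/symbol

Repeatedly combine the two least-probable nodes; the expected code length is the sum of the merged weights.
merge 6/125 + 103/1000 → 151/1000
merge 53/500 + 151/1000 → 257/1000
merge 26/125 + 257/1000 → 93/200
merge 259/1000 + 69/250 → 107/200
merge 93/200 + 107/200 → 1
L = 151/1000 + 257/1000 + 93/200 + 107/200 + 1 = 301/125 = 2.408 bits/symbol.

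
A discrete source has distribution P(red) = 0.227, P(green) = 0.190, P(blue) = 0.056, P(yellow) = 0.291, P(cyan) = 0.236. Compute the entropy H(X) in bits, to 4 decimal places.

2.1836 bits

H = −Σ pᵢ log₂ pᵢ.
−0.227·log₂(0.227) = 0.4856
−0.190·log₂(0.190) = 0.4552
−0.056·log₂(0.056) = 0.2329
−0.291·log₂(0.291) = 0.5182
−0.236·log₂(0.236) = 0.4916
Sum ≈ 2.1836 → 2.1836 bits.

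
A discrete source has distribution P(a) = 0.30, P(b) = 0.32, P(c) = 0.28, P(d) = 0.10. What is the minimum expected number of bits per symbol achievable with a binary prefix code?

Repeatedly combine the two least-probable nodes; the expected code length is the sum of the merged weights.
merge 1/10 + 7/25 → 19/50
merge 3/10 + 8/25 → 31/50
merge 19/50 + 31/50 → 1
L = 19/50 + 31/50 + 1 = 2 bits/symbol.

2 bits/symbol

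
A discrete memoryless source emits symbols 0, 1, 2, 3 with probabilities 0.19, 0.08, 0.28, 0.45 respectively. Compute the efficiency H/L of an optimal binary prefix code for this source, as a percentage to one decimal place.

Entropy H = −Σ p log₂ p ≈ 1.7794 bits.
Huffman merges: 2/25+19/100→27/100; 27/100+7/25→11/20; 9/20+11/20→1. L = 91/50 ≈ 1.8200.
Efficiency = H/L = 1.7794/1.8200 = 97.8%.

97.8%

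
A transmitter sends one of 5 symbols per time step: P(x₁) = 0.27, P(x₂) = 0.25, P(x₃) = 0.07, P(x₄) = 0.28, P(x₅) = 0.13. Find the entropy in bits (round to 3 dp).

2.175 bits

H = −Σ pᵢ log₂ pᵢ.
−0.27·log₂(0.27) = 0.5100
−0.25·log₂(0.25) = 0.5000
−0.07·log₂(0.07) = 0.2686
−0.28·log₂(0.28) = 0.5142
−0.13·log₂(0.13) = 0.3826
Sum ≈ 2.1754 → 2.175 bits.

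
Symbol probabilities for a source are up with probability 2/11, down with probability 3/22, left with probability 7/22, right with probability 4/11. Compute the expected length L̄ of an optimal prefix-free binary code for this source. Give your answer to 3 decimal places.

1.955 bits/symbol

Repeatedly combine the two least-probable nodes; the expected code length is the sum of the merged weights.
merge 3/22 + 2/11 → 7/22
merge 7/22 + 7/22 → 7/11
merge 4/11 + 7/11 → 1
L = 7/22 + 7/11 + 1 = 43/22 ≈ 1.955 bits/symbol.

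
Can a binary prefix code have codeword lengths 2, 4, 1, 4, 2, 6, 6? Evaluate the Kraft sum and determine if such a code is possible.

With common denominator 2^6 = 64: Σ 2^(−ℓᵢ) = 16/64 + 4/64 + 32/64 + 4/64 + 16/64 + 1/64 + 1/64 = 74/64 = 1.15625.
Kraft's inequality requires Σ ≤ 1; here Σ = 1.15625 > 1, so no such prefix code exists.

1.15625; no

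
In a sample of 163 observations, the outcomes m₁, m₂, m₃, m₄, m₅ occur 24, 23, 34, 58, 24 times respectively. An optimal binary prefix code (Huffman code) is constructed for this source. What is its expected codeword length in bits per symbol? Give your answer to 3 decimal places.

Probabilities are the counts divided by 163.
Repeatedly combine the two least-probable nodes; the expected code length is the sum of the merged weights.
merge 23/163 + 24/163 → 47/163
merge 24/163 + 34/163 → 58/163
merge 47/163 + 58/163 → 105/163
merge 58/163 + 105/163 → 1
L = 47/163 + 58/163 + 105/163 + 1 = 373/163 ≈ 2.288 bits/symbol.

2.288 bits/symbol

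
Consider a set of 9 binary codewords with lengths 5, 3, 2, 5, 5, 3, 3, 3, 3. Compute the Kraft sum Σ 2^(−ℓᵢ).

0.96875

With common denominator 2^5 = 32: Σ 2^(−ℓᵢ) = 1/32 + 4/32 + 8/32 + 1/32 + 1/32 + 4/32 + 4/32 + 4/32 + 4/32 = 31/32 = 0.96875.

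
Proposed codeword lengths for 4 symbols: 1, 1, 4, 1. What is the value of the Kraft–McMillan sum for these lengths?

With common denominator 2^4 = 16: Σ 2^(−ℓᵢ) = 8/16 + 8/16 + 1/16 + 8/16 = 25/16 = 1.5625.

1.5625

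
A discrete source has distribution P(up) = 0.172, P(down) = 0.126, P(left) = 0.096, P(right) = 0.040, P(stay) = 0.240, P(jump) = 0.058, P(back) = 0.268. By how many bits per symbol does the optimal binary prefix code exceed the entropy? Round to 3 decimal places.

0.025 bits

Entropy H = −Σ p log₂ p ≈ 2.5652 bits.
Huffman merges: 1/25+29/500→49/500; 12/125+49/500→97/500; 63/500+43/250→149/500; 97/500+6/25→217/500; 67/250+149/500→283/500; 217/500+283/500→1. L = 259/100 ≈ 2.5900.
L − H = 2.5900 − 2.5652 = 0.025 bits.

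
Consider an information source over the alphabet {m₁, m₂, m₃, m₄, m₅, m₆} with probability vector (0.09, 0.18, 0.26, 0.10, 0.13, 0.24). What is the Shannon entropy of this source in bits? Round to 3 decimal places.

2.472 bits

H = −Σ pᵢ log₂ pᵢ.
−0.09·log₂(0.09) = 0.3127
−0.18·log₂(0.18) = 0.4453
−0.26·log₂(0.26) = 0.5053
−0.10·log₂(0.10) = 0.3322
−0.13·log₂(0.13) = 0.3826
−0.24·log₂(0.24) = 0.4941
Sum ≈ 2.4722 → 2.472 bits.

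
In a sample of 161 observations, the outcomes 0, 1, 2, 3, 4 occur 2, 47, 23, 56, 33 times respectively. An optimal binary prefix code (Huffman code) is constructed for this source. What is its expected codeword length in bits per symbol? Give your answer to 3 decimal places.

2.155 bits/symbol

Probabilities are the counts divided by 161.
Repeatedly combine the two least-probable nodes; the expected code length is the sum of the merged weights.
merge 2/161 + 1/7 → 25/161
merge 25/161 + 33/161 → 58/161
merge 47/161 + 8/23 → 103/161
merge 58/161 + 103/161 → 1
L = 25/161 + 58/161 + 103/161 + 1 = 347/161 ≈ 2.155 bits/symbol.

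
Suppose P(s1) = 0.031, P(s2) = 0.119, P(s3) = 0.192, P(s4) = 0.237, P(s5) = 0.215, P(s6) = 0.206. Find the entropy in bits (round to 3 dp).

2.416 bits

H = −Σ pᵢ log₂ pᵢ.
−0.031·log₂(0.031) = 0.1554
−0.119·log₂(0.119) = 0.3654
−0.192·log₂(0.192) = 0.4571
−0.237·log₂(0.237) = 0.4923
−0.215·log₂(0.215) = 0.4768
−0.206·log₂(0.206) = 0.4695
Sum ≈ 2.4165 → 2.416 bits.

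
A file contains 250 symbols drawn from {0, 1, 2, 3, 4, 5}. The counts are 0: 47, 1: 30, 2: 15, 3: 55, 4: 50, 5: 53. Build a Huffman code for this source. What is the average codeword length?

2.548 bits/symbol

Probabilities are the counts divided by 250.
Repeatedly combine the two least-probable nodes; the expected code length is the sum of the merged weights.
merge 3/50 + 3/25 → 9/50
merge 9/50 + 47/250 → 46/125
merge 1/5 + 53/250 → 103/250
merge 11/50 + 46/125 → 147/250
merge 103/250 + 147/250 → 1
L = 9/50 + 46/125 + 103/250 + 147/250 + 1 = 637/250 = 2.548 bits/symbol.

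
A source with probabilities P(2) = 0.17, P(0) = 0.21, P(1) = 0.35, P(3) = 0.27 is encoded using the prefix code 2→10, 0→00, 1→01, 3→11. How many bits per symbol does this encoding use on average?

L̄ = Σ pᵢ·ℓᵢ = 0.17·2 + 0.21·2 + 0.35·2 + 0.27·2 = 2 bits/symbol.

2 bits/symbol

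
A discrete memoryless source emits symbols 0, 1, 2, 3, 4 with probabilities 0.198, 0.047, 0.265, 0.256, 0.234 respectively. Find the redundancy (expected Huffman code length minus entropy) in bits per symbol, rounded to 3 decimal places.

0.074 bits

Entropy H = −Σ p log₂ p ≈ 2.1712 bits.
Huffman merges: 47/1000+99/500→49/200; 117/500+49/200→479/1000; 32/125+53/200→521/1000; 479/1000+521/1000→1. L = 449/200 ≈ 2.2450.
L − H = 2.2450 − 2.1712 = 0.074 bits.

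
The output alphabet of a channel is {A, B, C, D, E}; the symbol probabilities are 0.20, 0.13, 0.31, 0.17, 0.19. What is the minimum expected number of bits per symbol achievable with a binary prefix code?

2.3 bits/symbol

Repeatedly combine the two least-probable nodes; the expected code length is the sum of the merged weights.
merge 13/100 + 17/100 → 3/10
merge 19/100 + 1/5 → 39/100
merge 3/10 + 31/100 → 61/100
merge 39/100 + 61/100 → 1
L = 3/10 + 39/100 + 61/100 + 1 = 23/10 = 2.3 bits/symbol.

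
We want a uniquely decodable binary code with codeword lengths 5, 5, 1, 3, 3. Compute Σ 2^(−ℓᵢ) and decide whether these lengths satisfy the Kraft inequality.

0.8125; yes

With common denominator 2^5 = 32: Σ 2^(−ℓᵢ) = 1/32 + 1/32 + 16/32 + 4/32 + 4/32 = 26/32 = 0.8125.
Kraft's inequality requires Σ ≤ 1; here Σ = 0.8125 ≤ 1, so such a prefix code exists.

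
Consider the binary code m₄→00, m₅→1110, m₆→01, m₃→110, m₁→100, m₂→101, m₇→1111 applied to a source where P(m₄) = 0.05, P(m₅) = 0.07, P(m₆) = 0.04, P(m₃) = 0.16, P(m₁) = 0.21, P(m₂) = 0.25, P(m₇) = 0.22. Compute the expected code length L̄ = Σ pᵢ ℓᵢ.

L̄ = Σ pᵢ·ℓᵢ = 0.05·2 + 0.07·4 + 0.04·2 + 0.16·3 + 0.21·3 + 0.25·3 + 0.22·4 = 3.2 bits/symbol.

3.2 bits/symbol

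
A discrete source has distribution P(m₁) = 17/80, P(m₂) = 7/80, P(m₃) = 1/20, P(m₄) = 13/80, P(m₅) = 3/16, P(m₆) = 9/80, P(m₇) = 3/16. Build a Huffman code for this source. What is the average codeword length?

2.7375 bits/symbol

Repeatedly combine the two least-probable nodes; the expected code length is the sum of the merged weights.
merge 1/20 + 7/80 → 11/80
merge 9/80 + 11/80 → 1/4
merge 13/80 + 3/16 → 7/20
merge 3/16 + 17/80 → 2/5
merge 1/4 + 7/20 → 3/5
merge 2/5 + 3/5 → 1
L = 11/80 + 1/4 + 7/20 + 2/5 + 3/5 + 1 = 219/80 = 2.7375 bits/symbol.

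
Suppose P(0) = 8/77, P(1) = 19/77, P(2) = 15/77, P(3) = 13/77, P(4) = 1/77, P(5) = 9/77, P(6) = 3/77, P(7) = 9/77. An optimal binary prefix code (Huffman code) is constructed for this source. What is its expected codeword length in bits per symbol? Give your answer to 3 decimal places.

Repeatedly combine the two least-probable nodes; the expected code length is the sum of the merged weights.
merge 1/77 + 3/77 → 4/77
merge 4/77 + 8/77 → 12/77
merge 9/77 + 9/77 → 18/77
merge 12/77 + 13/77 → 25/77
merge 15/77 + 18/77 → 3/7
merge 19/77 + 25/77 → 4/7
merge 3/7 + 4/7 → 1
L = 4/77 + 12/77 + 18/77 + 25/77 + 3/7 + 4/7 + 1 = 213/77 ≈ 2.766 bits/symbol.

2.766 bits/symbol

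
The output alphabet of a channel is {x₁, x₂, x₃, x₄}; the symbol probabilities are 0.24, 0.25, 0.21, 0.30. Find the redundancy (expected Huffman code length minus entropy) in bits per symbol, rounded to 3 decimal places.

0.012 bits

Entropy H = −Σ p log₂ p ≈ 1.9880 bits.
Huffman merges: 21/100+6/25→9/20; 1/4+3/10→11/20; 9/20+11/20→1. L = 2 ≈ 2.0000.
L − H = 2.0000 − 1.9880 = 0.012 bits.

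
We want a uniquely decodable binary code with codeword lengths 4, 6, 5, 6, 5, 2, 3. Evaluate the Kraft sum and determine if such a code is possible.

0.53125; yes

With common denominator 2^6 = 64: Σ 2^(−ℓᵢ) = 4/64 + 1/64 + 2/64 + 1/64 + 2/64 + 16/64 + 8/64 = 34/64 = 0.53125.
Kraft's inequality requires Σ ≤ 1; here Σ = 0.53125 ≤ 1, so such a prefix code exists.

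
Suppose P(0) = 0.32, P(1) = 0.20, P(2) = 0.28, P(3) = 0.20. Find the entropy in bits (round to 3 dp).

H = −Σ pᵢ log₂ pᵢ.
−0.32·log₂(0.32) = 0.5260
−0.20·log₂(0.20) = 0.4644
−0.28·log₂(0.28) = 0.5142
−0.20·log₂(0.20) = 0.4644
Sum ≈ 1.9690 → 1.969 bits.

1.969 bits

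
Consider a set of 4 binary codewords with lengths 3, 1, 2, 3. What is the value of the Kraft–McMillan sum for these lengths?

With common denominator 2^3 = 8: Σ 2^(−ℓᵢ) = 1/8 + 4/8 + 2/8 + 1/8 = 8/8 = 1.

1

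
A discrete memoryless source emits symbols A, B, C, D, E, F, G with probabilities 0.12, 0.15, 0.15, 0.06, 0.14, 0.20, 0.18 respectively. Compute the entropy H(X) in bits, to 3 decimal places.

H = −Σ pᵢ log₂ pᵢ.
−0.12·log₂(0.12) = 0.3671
−0.15·log₂(0.15) = 0.4105
−0.15·log₂(0.15) = 0.4105
−0.06·log₂(0.06) = 0.2435
−0.14·log₂(0.14) = 0.3971
−0.20·log₂(0.20) = 0.4644
−0.18·log₂(0.18) = 0.4453
Sum ≈ 2.7385 → 2.738 bits.

2.738 bits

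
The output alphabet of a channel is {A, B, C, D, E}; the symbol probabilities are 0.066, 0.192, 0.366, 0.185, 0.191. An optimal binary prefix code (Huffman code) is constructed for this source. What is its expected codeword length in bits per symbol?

Repeatedly combine the two least-probable nodes; the expected code length is the sum of the merged weights.
merge 33/500 + 37/200 → 251/1000
merge 191/1000 + 24/125 → 383/1000
merge 251/1000 + 183/500 → 617/1000
merge 383/1000 + 617/1000 → 1
L = 251/1000 + 383/1000 + 617/1000 + 1 = 2251/1000 = 2.251 bits/symbol.

2.251 bits/symbol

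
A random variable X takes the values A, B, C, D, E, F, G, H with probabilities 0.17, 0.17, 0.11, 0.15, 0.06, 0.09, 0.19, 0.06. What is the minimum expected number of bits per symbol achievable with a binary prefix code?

2.93 bits/symbol

Repeatedly combine the two least-probable nodes; the expected code length is the sum of the merged weights.
merge 3/50 + 3/50 → 3/25
merge 9/100 + 11/100 → 1/5
merge 3/25 + 3/20 → 27/100
merge 17/100 + 17/100 → 17/50
merge 19/100 + 1/5 → 39/100
merge 27/100 + 17/50 → 61/100
merge 39/100 + 61/100 → 1
L = 3/25 + 1/5 + 27/100 + 17/50 + 39/100 + 61/100 + 1 = 293/100 = 2.93 bits/symbol.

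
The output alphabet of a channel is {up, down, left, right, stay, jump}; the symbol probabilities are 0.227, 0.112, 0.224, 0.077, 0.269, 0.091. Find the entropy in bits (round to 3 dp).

2.432 bits

H = −Σ pᵢ log₂ pᵢ.
−0.227·log₂(0.227) = 0.4856
−0.112·log₂(0.112) = 0.3537
−0.224·log₂(0.224) = 0.4835
−0.077·log₂(0.077) = 0.2848
−0.269·log₂(0.269) = 0.5096
−0.091·log₂(0.091) = 0.3147
Sum ≈ 2.4319 → 2.432 bits.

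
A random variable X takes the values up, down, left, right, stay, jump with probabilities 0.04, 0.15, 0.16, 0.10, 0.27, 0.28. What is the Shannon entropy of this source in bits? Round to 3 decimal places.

H = −Σ pᵢ log₂ pᵢ.
−0.04·log₂(0.04) = 0.1858
−0.15·log₂(0.15) = 0.4105
−0.16·log₂(0.16) = 0.4230
−0.10·log₂(0.10) = 0.3322
−0.27·log₂(0.27) = 0.5100
−0.28·log₂(0.28) = 0.5142
Sum ≈ 2.3758 → 2.376 bits.

2.376 bits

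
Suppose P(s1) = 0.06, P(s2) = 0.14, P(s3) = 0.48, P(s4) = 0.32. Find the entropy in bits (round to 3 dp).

H = −Σ pᵢ log₂ pᵢ.
−0.06·log₂(0.06) = 0.2435
−0.14·log₂(0.14) = 0.3971
−0.48·log₂(0.48) = 0.5083
−0.32·log₂(0.32) = 0.5260
Sum ≈ 1.6749 → 1.675 bits.

1.675 bits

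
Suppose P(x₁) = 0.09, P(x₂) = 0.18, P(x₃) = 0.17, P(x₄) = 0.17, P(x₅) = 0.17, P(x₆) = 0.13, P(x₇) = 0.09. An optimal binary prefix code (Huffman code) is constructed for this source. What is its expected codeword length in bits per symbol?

2.82 bits/symbol

Repeatedly combine the two least-probable nodes; the expected code length is the sum of the merged weights.
merge 9/100 + 9/100 → 9/50
merge 13/100 + 17/100 → 3/10
merge 17/100 + 17/100 → 17/50
merge 9/50 + 9/50 → 9/25
merge 3/10 + 17/50 → 16/25
merge 9/25 + 16/25 → 1
L = 9/50 + 3/10 + 17/50 + 9/25 + 16/25 + 1 = 141/50 = 2.82 bits/symbol.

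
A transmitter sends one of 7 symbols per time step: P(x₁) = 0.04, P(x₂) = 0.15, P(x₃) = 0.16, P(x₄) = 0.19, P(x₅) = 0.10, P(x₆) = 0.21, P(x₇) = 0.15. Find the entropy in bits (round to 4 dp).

H = −Σ pᵢ log₂ pᵢ.
−0.04·log₂(0.04) = 0.1858
−0.15·log₂(0.15) = 0.4105
−0.16·log₂(0.16) = 0.4230
−0.19·log₂(0.19) = 0.4552
−0.10·log₂(0.10) = 0.3322
−0.21·log₂(0.21) = 0.4728
−0.15·log₂(0.15) = 0.4105
Sum ≈ 2.6901 → 2.6901 bits.

2.6901 bits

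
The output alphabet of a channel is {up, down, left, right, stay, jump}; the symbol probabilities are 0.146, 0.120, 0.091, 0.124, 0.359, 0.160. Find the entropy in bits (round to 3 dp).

H = −Σ pᵢ log₂ pᵢ.
−0.146·log₂(0.146) = 0.4053
−0.120·log₂(0.120) = 0.3671
−0.091·log₂(0.091) = 0.3147
−0.124·log₂(0.124) = 0.3734
−0.359·log₂(0.359) = 0.5306
−0.160·log₂(0.160) = 0.4230
Sum ≈ 2.4141 → 2.414 bits.

2.414 bits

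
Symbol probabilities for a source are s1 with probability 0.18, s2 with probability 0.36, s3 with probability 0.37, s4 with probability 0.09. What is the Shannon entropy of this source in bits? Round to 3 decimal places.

H = −Σ pᵢ log₂ pᵢ.
−0.18·log₂(0.18) = 0.4453
−0.36·log₂(0.36) = 0.5306
−0.37·log₂(0.37) = 0.5307
−0.09·log₂(0.09) = 0.3127
Sum ≈ 1.8193 → 1.819 bits.

1.819 bits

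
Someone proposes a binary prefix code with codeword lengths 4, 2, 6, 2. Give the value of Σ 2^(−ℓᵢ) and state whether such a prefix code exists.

0.578125; yes

With common denominator 2^6 = 64: Σ 2^(−ℓᵢ) = 4/64 + 16/64 + 1/64 + 16/64 = 37/64 = 0.578125.
Kraft's inequality requires Σ ≤ 1; here Σ = 0.578125 ≤ 1, so such a prefix code exists.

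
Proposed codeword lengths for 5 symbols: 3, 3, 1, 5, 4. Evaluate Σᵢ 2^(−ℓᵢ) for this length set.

0.84375

With common denominator 2^5 = 32: Σ 2^(−ℓᵢ) = 4/32 + 4/32 + 16/32 + 1/32 + 2/32 = 27/32 = 0.84375.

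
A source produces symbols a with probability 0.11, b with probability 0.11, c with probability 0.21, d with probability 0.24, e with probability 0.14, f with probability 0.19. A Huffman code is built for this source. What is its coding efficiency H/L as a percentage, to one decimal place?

98.8%

Entropy H = −Σ p log₂ p ≈ 2.5199 bits.
Huffman merges: 11/100+11/100→11/50; 7/50+19/100→33/100; 21/100+11/50→43/100; 6/25+33/100→57/100; 43/100+57/100→1. L = 51/20 ≈ 2.5500.
Efficiency = H/L = 2.5199/2.5500 = 98.8%.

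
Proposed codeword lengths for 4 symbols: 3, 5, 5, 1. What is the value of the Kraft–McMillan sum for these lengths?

0.6875

With common denominator 2^5 = 32: Σ 2^(−ℓᵢ) = 4/32 + 1/32 + 1/32 + 16/32 = 22/32 = 0.6875.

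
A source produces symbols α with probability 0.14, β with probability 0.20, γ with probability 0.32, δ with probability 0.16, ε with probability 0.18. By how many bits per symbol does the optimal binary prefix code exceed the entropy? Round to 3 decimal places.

Entropy H = −Σ p log₂ p ≈ 2.2559 bits.
Huffman merges: 7/50+4/25→3/10; 9/50+1/5→19/50; 3/10+8/25→31/50; 19/50+31/50→1. L = 23/10 ≈ 2.3000.
L − H = 2.3000 − 2.2559 = 0.044 bits.

0.044 bits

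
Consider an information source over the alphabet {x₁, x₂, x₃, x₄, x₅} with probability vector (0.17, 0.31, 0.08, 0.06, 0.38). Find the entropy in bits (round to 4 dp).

H = −Σ pᵢ log₂ pᵢ.
−0.17·log₂(0.17) = 0.4346
−0.31·log₂(0.31) = 0.5238
−0.08·log₂(0.08) = 0.2915
−0.06·log₂(0.06) = 0.2435
−0.38·log₂(0.38) = 0.5305
Sum ≈ 2.0239 → 2.0239 bits.

2.0239 bits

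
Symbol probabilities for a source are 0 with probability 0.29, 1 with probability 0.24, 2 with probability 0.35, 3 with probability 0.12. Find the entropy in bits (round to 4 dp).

H = −Σ pᵢ log₂ pᵢ.
−0.29·log₂(0.29) = 0.5179
−0.24·log₂(0.24) = 0.4941
−0.35·log₂(0.35) = 0.5301
−0.12·log₂(0.12) = 0.3671
Sum ≈ 1.9092 → 1.9092 bits.

1.9092 bits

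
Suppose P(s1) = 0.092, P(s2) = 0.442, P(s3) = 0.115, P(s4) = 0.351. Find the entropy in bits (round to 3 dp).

1.726 bits

H = −Σ pᵢ log₂ pᵢ.
−0.092·log₂(0.092) = 0.3167
−0.442·log₂(0.442) = 0.5206
−0.115·log₂(0.115) = 0.3588
−0.351·log₂(0.351) = 0.5302
Sum ≈ 1.7263 → 1.726 bits.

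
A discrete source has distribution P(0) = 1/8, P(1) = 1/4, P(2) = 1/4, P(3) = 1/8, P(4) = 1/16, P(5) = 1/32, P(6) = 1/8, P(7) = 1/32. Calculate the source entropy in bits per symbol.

2.6875 bits

Each probability is a power of 1/2, so log₂(1/p) is an integer.
H = Σ p·log₂(1/p) = 1/8·3 + 1/4·2 + 1/4·2 + 1/8·3 + 1/16·4 + 1/32·5 + 1/8·3 + 1/32·5 = 2.6875 bits.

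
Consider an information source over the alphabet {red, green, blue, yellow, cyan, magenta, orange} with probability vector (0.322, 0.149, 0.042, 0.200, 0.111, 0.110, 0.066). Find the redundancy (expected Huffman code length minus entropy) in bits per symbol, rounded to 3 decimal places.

0.033 bits

Entropy H = −Σ p log₂ p ≈ 2.5533 bits.
Huffman merges: 21/500+33/500→27/250; 27/250+11/100→109/500; 111/1000+149/1000→13/50; 1/5+109/500→209/500; 13/50+161/500→291/500; 209/500+291/500→1. L = 1293/500 ≈ 2.5860.
L − H = 2.5860 − 2.5533 = 0.033 bits.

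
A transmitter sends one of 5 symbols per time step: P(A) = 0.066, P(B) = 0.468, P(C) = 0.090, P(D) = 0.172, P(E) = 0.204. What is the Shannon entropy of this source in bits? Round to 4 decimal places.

H = −Σ pᵢ log₂ pᵢ.
−0.066·log₂(0.066) = 0.2588
−0.468·log₂(0.468) = 0.5127
−0.090·log₂(0.090) = 0.3127
−0.172·log₂(0.172) = 0.4368
−0.204·log₂(0.204) = 0.4678
Sum ≈ 1.9888 → 1.9888 bits.

1.9888 bits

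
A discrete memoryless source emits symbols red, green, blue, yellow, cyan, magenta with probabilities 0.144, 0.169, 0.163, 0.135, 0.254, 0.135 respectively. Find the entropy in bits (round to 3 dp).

H = −Σ pᵢ log₂ pᵢ.
−0.144·log₂(0.144) = 0.4026
−0.169·log₂(0.169) = 0.4335
−0.163·log₂(0.163) = 0.4266
−0.135·log₂(0.135) = 0.3900
−0.254·log₂(0.254) = 0.5022
−0.135·log₂(0.135) = 0.3900
Sum ≈ 2.5449 → 2.545 bits.

2.545 bits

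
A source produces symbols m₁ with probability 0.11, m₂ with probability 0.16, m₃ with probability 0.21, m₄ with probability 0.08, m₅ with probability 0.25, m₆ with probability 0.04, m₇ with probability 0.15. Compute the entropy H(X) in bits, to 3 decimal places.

2.634 bits

H = −Σ pᵢ log₂ pᵢ.
−0.11·log₂(0.11) = 0.3503
−0.16·log₂(0.16) = 0.4230
−0.21·log₂(0.21) = 0.4728
−0.08·log₂(0.08) = 0.2915
−0.25·log₂(0.25) = 0.5000
−0.04·log₂(0.04) = 0.1858
−0.15·log₂(0.15) = 0.4105
Sum ≈ 2.6339 → 2.634 bits.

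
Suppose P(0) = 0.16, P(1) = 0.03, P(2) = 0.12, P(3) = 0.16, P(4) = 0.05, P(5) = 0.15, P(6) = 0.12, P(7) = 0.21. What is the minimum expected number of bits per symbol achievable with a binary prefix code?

2.87 bits/symbol

Repeatedly combine the two least-probable nodes; the expected code length is the sum of the merged weights.
merge 3/100 + 1/20 → 2/25
merge 2/25 + 3/25 → 1/5
merge 3/25 + 3/20 → 27/100
merge 4/25 + 4/25 → 8/25
merge 1/5 + 21/100 → 41/100
merge 27/100 + 8/25 → 59/100
merge 41/100 + 59/100 → 1
L = 2/25 + 1/5 + 27/100 + 8/25 + 41/100 + 59/100 + 1 = 287/100 = 2.87 bits/symbol.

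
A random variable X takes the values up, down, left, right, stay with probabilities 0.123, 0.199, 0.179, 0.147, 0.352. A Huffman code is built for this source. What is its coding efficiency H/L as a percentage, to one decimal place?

97.6%

Entropy H = −Σ p log₂ p ≈ 2.2165 bits.
Huffman merges: 123/1000+147/1000→27/100; 179/1000+199/1000→189/500; 27/100+44/125→311/500; 189/500+311/500→1. L = 227/100 ≈ 2.2700.
Efficiency = H/L = 2.2165/2.2700 = 97.6%.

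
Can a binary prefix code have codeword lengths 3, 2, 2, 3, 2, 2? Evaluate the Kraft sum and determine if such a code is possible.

1.25; no

With common denominator 2^3 = 8: Σ 2^(−ℓᵢ) = 1/8 + 2/8 + 2/8 + 1/8 + 2/8 + 2/8 = 10/8 = 1.25.
Kraft's inequality requires Σ ≤ 1; here Σ = 1.25 > 1, so no such prefix code exists.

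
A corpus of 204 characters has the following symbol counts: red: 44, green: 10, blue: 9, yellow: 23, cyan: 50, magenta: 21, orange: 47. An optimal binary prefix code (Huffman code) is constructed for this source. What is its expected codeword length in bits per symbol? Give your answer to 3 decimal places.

Probabilities are the counts divided by 204.
Repeatedly combine the two least-probable nodes; the expected code length is the sum of the merged weights.
merge 3/68 + 5/102 → 19/204
merge 19/204 + 7/68 → 10/51
merge 23/204 + 10/51 → 21/68
merge 11/51 + 47/204 → 91/204
merge 25/102 + 21/68 → 113/204
merge 91/204 + 113/204 → 1
L = 19/204 + 10/51 + 21/68 + 91/204 + 113/204 + 1 = 265/102 ≈ 2.598 bits/symbol.

2.598 bits/symbol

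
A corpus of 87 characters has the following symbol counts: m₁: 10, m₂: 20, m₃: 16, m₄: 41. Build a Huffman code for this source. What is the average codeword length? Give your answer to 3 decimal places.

1.828 bits/symbol

Probabilities are the counts divided by 87.
Repeatedly combine the two least-probable nodes; the expected code length is the sum of the merged weights.
merge 10/87 + 16/87 → 26/87
merge 20/87 + 26/87 → 46/87
merge 41/87 + 46/87 → 1
L = 26/87 + 46/87 + 1 = 53/29 ≈ 1.828 bits/symbol.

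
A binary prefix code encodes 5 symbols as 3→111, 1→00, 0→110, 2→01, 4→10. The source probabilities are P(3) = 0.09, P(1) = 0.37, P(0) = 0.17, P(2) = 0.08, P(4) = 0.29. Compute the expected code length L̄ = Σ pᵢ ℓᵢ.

2.26 bits/symbol

L̄ = Σ pᵢ·ℓᵢ = 0.09·3 + 0.37·2 + 0.17·3 + 0.08·2 + 0.29·2 = 2.26 bits/symbol.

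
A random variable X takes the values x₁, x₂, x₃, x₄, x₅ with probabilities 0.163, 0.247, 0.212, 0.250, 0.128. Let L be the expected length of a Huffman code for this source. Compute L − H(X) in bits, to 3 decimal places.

0.012 bits

Entropy H = −Σ p log₂ p ≈ 2.2789 bits.
Huffman merges: 16/125+163/1000→291/1000; 53/250+247/1000→459/1000; 1/4+291/1000→541/1000; 459/1000+541/1000→1. L = 2291/1000 ≈ 2.2910.
L − H = 2.2910 − 2.2789 = 0.012 bits.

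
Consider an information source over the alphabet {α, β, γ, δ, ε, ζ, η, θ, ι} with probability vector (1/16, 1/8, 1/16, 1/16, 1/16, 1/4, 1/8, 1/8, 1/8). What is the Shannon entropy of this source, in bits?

Each probability is a power of 1/2, so log₂(1/p) is an integer.
H = Σ p·log₂(1/p) = 1/16·4 + 1/8·3 + 1/16·4 + 1/16·4 + 1/16·4 + 1/4·2 + 1/8·3 + 1/8·3 + 1/8·3 = 3 bits.

3 bits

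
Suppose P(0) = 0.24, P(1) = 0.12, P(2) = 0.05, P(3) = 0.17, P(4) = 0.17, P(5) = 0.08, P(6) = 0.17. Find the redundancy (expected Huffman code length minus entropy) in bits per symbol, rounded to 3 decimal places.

0.047 bits

Entropy H = −Σ p log₂ p ≈ 2.6726 bits.
Huffman merges: 1/20+2/25→13/100; 3/25+13/100→1/4; 17/100+17/100→17/50; 17/100+6/25→41/100; 1/4+17/50→59/100; 41/100+59/100→1. L = 68/25 ≈ 2.7200.
L − H = 2.7200 − 2.6726 = 0.047 bits.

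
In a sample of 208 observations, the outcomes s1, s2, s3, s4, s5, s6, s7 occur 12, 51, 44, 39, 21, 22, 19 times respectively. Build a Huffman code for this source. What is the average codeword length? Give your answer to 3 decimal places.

Probabilities are the counts divided by 208.
Repeatedly combine the two least-probable nodes; the expected code length is the sum of the merged weights.
merge 3/52 + 19/208 → 31/208
merge 21/208 + 11/104 → 43/208
merge 31/208 + 3/16 → 35/104
merge 43/208 + 11/52 → 87/208
merge 51/208 + 35/104 → 121/208
merge 87/208 + 121/208 → 1
L = 31/208 + 43/208 + 35/104 + 87/208 + 121/208 + 1 = 35/13 ≈ 2.692 bits/symbol.

2.692 bits/symbol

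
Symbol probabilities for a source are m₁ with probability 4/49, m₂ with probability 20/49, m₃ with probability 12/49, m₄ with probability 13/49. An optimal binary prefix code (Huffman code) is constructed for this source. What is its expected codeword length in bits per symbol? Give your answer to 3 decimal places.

1.918 bits/symbol

Repeatedly combine the two least-probable nodes; the expected code length is the sum of the merged weights.
merge 4/49 + 12/49 → 16/49
merge 13/49 + 16/49 → 29/49
merge 20/49 + 29/49 → 1
L = 16/49 + 29/49 + 1 = 94/49 ≈ 1.918 bits/symbol.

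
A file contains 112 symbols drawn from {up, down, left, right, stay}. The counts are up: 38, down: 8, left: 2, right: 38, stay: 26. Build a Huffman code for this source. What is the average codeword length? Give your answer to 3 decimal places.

2.071 bits/symbol

Probabilities are the counts divided by 112.
Repeatedly combine the two least-probable nodes; the expected code length is the sum of the merged weights.
merge 1/56 + 1/14 → 5/56
merge 5/56 + 13/56 → 9/28
merge 9/28 + 19/56 → 37/56
merge 19/56 + 37/56 → 1
L = 5/56 + 9/28 + 37/56 + 1 = 29/14 ≈ 2.071 bits/symbol.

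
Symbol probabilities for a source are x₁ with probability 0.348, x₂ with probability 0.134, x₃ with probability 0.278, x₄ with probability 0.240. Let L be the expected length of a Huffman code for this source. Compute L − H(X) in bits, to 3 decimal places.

0.074 bits

Entropy H = −Σ p log₂ p ≈ 1.9261 bits.
Huffman merges: 67/500+6/25→187/500; 139/500+87/250→313/500; 187/500+313/500→1. L = 2 ≈ 2.0000.
L − H = 2.0000 − 1.9261 = 0.074 bits.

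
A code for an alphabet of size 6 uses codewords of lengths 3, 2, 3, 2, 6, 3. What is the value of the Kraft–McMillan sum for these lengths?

0.890625

With common denominator 2^6 = 64: Σ 2^(−ℓᵢ) = 8/64 + 16/64 + 8/64 + 16/64 + 1/64 + 8/64 = 57/64 = 0.890625.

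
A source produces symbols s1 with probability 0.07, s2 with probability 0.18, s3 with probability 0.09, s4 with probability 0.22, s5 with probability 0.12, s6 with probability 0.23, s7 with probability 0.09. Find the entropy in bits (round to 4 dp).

2.6745 bits

H = −Σ pᵢ log₂ pᵢ.
−0.07·log₂(0.07) = 0.2686
−0.18·log₂(0.18) = 0.4453
−0.09·log₂(0.09) = 0.3127
−0.22·log₂(0.22) = 0.4806
−0.12·log₂(0.12) = 0.3671
−0.23·log₂(0.23) = 0.4877
−0.09·log₂(0.09) = 0.3127
Sum ≈ 2.6745 → 2.6745 bits.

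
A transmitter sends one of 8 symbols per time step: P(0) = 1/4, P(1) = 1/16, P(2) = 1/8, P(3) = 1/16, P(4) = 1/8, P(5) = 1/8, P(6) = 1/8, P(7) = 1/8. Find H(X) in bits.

Each probability is a power of 1/2, so log₂(1/p) is an integer.
H = Σ p·log₂(1/p) = 1/4·2 + 1/16·4 + 1/8·3 + 1/16·4 + 1/8·3 + 1/8·3 + 1/8·3 + 1/8·3 = 2.875 bits.

2.875 bits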